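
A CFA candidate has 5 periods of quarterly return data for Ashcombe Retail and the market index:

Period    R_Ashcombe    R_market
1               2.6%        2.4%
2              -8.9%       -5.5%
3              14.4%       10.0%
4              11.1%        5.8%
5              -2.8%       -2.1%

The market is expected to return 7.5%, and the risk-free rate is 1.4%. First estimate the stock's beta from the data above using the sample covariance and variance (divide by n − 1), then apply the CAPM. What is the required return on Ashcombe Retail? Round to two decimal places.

10.84%

Mean R_i = (2.6 − 8.9 + 14.4 + 11.1 − 2.8) / 5 = 3.2800%
Mean R_m = (2.4 − 5.5 + 10.0 + 5.8 − 2.1) / 5 = 2.1200%
Σ(R_i − R̄_i)(R_m − R̄_m) = 234.6820  ⇒  Cov = 234.6820 / 4 = 58.6705
Σ(R_m − R̄_m)² = 151.5880  ⇒  Var(R_m) = 151.5880 / 4 = 37.8970
β = Cov / Var(R_m) = 58.6705 / 37.8970 = 1.5482
MRP = 7.5% − 1.4% = 6.10%
E(R) = R_f + β × MRP = 1.4% + 1.5482 × 6.1% = 10.84%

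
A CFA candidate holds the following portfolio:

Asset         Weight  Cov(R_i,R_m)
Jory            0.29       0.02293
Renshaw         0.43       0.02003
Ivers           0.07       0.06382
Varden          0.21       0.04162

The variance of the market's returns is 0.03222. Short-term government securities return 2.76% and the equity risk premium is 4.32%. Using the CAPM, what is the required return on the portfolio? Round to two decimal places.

β_Jory = 0.02293 / 0.03222 = 0.7117
β_Renshaw = 0.02003 / 0.03222 = 0.6217
β_Ivers = 0.06382 / 0.03222 = 1.9808
β_Varden = 0.04162 / 0.03222 = 1.2917
β_P = Σ w_i β_i = 0.29×0.7117 + 0.43×0.6217 + 0.07×1.9808 + 0.21×1.2917 = 0.8836
E(R_P) = R_f + β_P × MRP = 2.76% + 0.8836 × 4.32% = 6.58%

6.58%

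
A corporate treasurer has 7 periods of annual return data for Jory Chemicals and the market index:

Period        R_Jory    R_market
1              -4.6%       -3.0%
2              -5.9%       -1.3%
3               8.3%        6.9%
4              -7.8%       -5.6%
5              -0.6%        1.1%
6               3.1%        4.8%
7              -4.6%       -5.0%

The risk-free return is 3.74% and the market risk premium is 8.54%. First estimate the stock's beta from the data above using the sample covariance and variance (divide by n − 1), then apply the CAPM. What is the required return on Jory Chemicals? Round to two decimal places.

13.37%

Mean R_i = (-4.6 − 5.9 + 8.3 − 7.8 − 0.6 + 3.1 − 4.6) / 7 = -1.7286%
Mean R_m = (-3.0 − 1.3 + 6.9 − 5.6 + 1.1 + 4.8 − 5.0) / 7 = -0.3000%
Σ(R_i − R̄_i)(R_m − R̄_m) = 156.0100  ⇒  Cov = 156.0100 / 6 = 26.0017
Σ(R_m − R̄_m)² = 138.2800  ⇒  Var(R_m) = 138.2800 / 6 = 23.0467
β = Cov / Var(R_m) = 26.0017 / 23.0467 = 1.1282
E(R) = R_f + β × MRP = 3.74% + 1.1282 × 8.54% = 13.37%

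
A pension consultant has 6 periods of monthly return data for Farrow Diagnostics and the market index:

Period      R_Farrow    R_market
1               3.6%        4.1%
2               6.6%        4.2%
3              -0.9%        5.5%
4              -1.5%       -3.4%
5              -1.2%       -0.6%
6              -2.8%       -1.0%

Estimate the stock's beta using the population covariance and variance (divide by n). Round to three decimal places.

0.627

Mean R_i = (3.6 + 6.6 − 0.9 − 1.5 − 1.2 − 2.8) / 6 = 0.6333%
Mean R_m = (4.1 + 4.2 + 5.5 − 3.4 − 0.6 − 1.0) / 6 = 1.4667%
Σ(R_i − R̄_i)(R_m − R̄_m) = 40.5767  ⇒  Cov = 40.5767 / 6 = 6.7628
Σ(R_m − R̄_m)² = 64.7133  ⇒  Var(R_m) = 64.7133 / 6 = 10.7856
β = Cov / Var(R_m) = 6.7628 / 10.7856 = 0.6270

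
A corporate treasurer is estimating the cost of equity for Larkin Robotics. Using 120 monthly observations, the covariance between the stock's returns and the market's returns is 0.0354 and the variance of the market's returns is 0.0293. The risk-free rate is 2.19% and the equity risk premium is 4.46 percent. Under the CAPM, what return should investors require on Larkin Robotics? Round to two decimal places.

β = Cov(R_i, R_m) / Var(R_m) = 0.0354 / 0.0293 = 1.2082
E(R) = R_f + β × MRP = 2.19% + 1.2082 × 4.46% = 7.58%

7.58%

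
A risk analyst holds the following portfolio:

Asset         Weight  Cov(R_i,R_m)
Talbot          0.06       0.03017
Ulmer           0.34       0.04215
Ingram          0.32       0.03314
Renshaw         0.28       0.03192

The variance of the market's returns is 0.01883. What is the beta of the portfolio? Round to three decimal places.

β_Talbot = 0.03017 / 0.01883 = 1.6022
β_Ulmer = 0.04215 / 0.01883 = 2.2384
β_Ingram = 0.03314 / 0.01883 = 1.7600
β_Renshaw = 0.03192 / 0.01883 = 1.6952
β_P = Σ w_i β_i = 0.06×1.6022 + 0.34×2.2384 + 0.32×1.7600 + 0.28×1.6952 = 1.8950

1.895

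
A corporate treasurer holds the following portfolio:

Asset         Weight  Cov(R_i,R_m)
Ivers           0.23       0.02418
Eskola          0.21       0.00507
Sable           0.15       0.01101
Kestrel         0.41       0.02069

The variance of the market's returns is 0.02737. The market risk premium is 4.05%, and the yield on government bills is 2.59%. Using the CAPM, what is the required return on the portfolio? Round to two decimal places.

β_Ivers = 0.02418 / 0.02737 = 0.8834
β_Eskola = 0.00507 / 0.02737 = 0.1852
β_Sable = 0.01101 / 0.02737 = 0.4023
β_Kestrel = 0.02069 / 0.02737 = 0.7559
β_P = Σ w_i β_i = 0.23×0.8834 + 0.21×0.1852 + 0.15×0.4023 + 0.41×0.7559 = 0.6123
E(R_P) = R_f + β_P × MRP = 2.59% + 0.6123 × 4.05% = 5.07%

5.07%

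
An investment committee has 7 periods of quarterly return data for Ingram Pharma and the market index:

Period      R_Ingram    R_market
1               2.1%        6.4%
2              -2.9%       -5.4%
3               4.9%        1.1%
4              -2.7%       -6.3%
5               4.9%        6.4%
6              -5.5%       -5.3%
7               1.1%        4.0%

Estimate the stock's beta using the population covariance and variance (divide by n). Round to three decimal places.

Mean R_i = (2.1 − 2.9 + 4.9 − 2.7 + 4.9 − 5.5 + 1.1) / 7 = 0.2714%
Mean R_m = (6.4 − 5.4 + 1.1 − 6.3 + 6.4 − 5.3 + 4.0) / 7 = 0.1286%
Σ(R_i − R̄_i)(R_m − R̄_m) = 116.1657  ⇒  Cov = 116.1657 / 7 = 16.5951
Σ(R_m − R̄_m)² = 195.9543  ⇒  Var(R_m) = 195.9543 / 7 = 27.9935
β = Cov / Var(R_m) = 16.5951 / 27.9935 = 0.5928

0.593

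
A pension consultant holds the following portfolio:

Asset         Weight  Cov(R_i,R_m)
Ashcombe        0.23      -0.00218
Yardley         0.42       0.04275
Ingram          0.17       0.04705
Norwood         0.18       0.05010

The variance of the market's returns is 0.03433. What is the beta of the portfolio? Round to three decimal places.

β_Ashcombe = -0.00218 / 0.03433 = -0.0635
β_Yardley = 0.04275 / 0.03433 = 1.2453
β_Ingram = 0.04705 / 0.03433 = 1.3705
β_Norwood = 0.05010 / 0.03433 = 1.4594
β_P = Σ w_i β_i = 0.23×-0.0635 + 0.42×1.2453 + 0.17×1.3705 + 0.18×1.4594 = 1.0041

1.004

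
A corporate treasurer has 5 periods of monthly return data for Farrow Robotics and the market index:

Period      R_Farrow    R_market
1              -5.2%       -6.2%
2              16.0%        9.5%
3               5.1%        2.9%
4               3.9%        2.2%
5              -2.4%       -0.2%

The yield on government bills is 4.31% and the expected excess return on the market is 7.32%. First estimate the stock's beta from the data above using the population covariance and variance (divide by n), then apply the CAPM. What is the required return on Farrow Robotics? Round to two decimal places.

14.54%

Mean R_i = (-5.2 + 16.0 + 5.1 + 3.9 − 2.4) / 5 = 3.4800%
Mean R_m = (-6.2 + 9.5 + 2.9 + 2.2 − 0.2) / 5 = 1.6400%
Σ(R_i − R̄_i)(R_m − R̄_m) = 179.5540  ⇒  Cov = 179.5540 / 5 = 35.9108
Σ(R_m − R̄_m)² = 128.5320  ⇒  Var(R_m) = 128.5320 / 5 = 25.7064
β = Cov / Var(R_m) = 35.9108 / 25.7064 = 1.3970
E(R) = R_f + β × MRP = 4.31% + 1.3970 × 7.32% = 14.54%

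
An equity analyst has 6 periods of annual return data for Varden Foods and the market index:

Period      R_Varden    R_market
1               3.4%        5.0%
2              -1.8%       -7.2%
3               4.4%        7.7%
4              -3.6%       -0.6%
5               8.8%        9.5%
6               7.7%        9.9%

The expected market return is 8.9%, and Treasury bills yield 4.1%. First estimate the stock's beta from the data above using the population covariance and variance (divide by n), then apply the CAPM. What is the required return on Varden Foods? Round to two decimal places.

7.27%

Mean R_i = (3.4 − 1.8 + 4.4 − 3.6 + 8.8 + 7.7) / 6 = 3.1500%
Mean R_m = (5.0 − 7.2 + 7.7 − 0.6 + 9.5 + 9.9) / 6 = 4.0500%
Σ(R_i − R̄_i)(R_m − R̄_m) = 149.2850  ⇒  Cov = 149.2850 / 6 = 24.8808
Σ(R_m − R̄_m)² = 226.3350  ⇒  Var(R_m) = 226.3350 / 6 = 37.7225
β = Cov / Var(R_m) = 24.8808 / 37.7225 = 0.6596
MRP = 8.9% − 4.1% = 4.80%
E(R) = R_f + β × MRP = 4.1% + 0.6596 × 4.8% = 7.27%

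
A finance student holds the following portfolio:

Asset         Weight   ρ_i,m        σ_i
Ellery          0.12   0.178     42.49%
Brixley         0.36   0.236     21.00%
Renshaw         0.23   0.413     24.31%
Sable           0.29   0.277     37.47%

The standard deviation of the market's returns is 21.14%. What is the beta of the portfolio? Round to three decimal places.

β_Ellery = 0.178 × 42.49% / 21.14% = 0.3578
β_Brixley = 0.236 × 21.00% / 21.14% = 0.2344
β_Renshaw = 0.413 × 24.31% / 21.14% = 0.4749
β_Sable = 0.277 × 37.47% / 21.14% = 0.4910
β_P = Σ w_i β_i = 0.12×0.3578 + 0.36×0.2344 + 0.23×0.4749 + 0.29×0.4910 = 0.3789

0.379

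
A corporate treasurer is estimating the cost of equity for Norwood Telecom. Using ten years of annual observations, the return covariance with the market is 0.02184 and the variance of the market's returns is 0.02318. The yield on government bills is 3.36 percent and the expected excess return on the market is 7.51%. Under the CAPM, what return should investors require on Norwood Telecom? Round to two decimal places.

10.44%

β = Cov(R_i, R_m) / Var(R_m) = 0.02184 / 0.02318 = 0.9422
E(R) = R_f + β × MRP = 3.36% + 0.9422 × 7.51% = 10.44%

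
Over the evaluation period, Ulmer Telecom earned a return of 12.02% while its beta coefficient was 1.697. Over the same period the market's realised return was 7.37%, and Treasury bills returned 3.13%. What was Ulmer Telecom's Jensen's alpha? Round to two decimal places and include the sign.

+1.69%

Market excess return = 7.37% − 3.13% = 4.24%
CAPM benchmark = R_f + β(R_m − R_f) = 3.13% + 1.697 × 4.24% = 10.32528%
α = actual − benchmark = 12.02% − 10.32528% = +1.69%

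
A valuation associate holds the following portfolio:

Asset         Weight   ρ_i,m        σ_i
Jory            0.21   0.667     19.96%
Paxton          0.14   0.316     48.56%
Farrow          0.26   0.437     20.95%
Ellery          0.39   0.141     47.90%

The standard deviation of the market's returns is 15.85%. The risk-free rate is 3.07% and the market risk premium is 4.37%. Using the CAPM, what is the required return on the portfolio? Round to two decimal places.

5.82%

β_Jory = 0.667 × 19.96% / 15.85% = 0.8400
β_Paxton = 0.316 × 48.56% / 15.85% = 0.9681
β_Farrow = 0.437 × 20.95% / 15.85% = 0.5776
β_Ellery = 0.141 × 47.90% / 15.85% = 0.4261
β_P = Σ w_i β_i = 0.21×0.8400 + 0.14×0.9681 + 0.26×0.5776 + 0.39×0.4261 = 0.6283
E(R_P) = R_f + β_P × MRP = 3.07% + 0.6283 × 4.37% = 5.82%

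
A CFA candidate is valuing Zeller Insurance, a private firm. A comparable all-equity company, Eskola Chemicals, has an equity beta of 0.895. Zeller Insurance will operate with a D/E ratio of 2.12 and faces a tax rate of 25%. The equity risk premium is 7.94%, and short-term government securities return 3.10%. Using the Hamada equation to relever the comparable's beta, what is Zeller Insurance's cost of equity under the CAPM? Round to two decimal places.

21.51%

β_L = β_U × [1 + (1 − t)(D/E)] = 0.895 × [1 + (1 − 0.25) × 2.12]
    = 0.895 × [1 + 0.75 × 2.12] = 0.895 × 2.5900 = 2.3181
E(R) = R_f + β_L × MRP = 3.10% + 2.3181 × 7.94% = 21.51%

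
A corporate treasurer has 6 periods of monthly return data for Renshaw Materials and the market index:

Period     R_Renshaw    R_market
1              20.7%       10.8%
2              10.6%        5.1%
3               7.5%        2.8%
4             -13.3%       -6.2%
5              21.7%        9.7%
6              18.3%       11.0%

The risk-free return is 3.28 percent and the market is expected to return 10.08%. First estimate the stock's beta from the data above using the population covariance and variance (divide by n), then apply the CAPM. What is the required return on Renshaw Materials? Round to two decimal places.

16.57%

Mean R_i = (20.7 + 10.6 + 7.5 − 13.3 + 21.7 + 18.3) / 6 = 10.9167%
Mean R_m = (10.8 + 5.1 + 2.8 − 6.2 + 9.7 + 11.0) / 6 = 5.5333%
Σ(R_i − R̄_i)(R_m − R̄_m) = 430.4367  ⇒  Cov = 430.4367 / 6 = 71.7395
Σ(R_m − R̄_m)² = 220.3133  ⇒  Var(R_m) = 220.3133 / 6 = 36.7189
β = Cov / Var(R_m) = 71.7395 / 36.7189 = 1.9537
MRP = 10.08% − 3.28% = 6.80%
E(R) = R_f + β × MRP = 3.28% + 1.9537 × 6.80% = 16.57%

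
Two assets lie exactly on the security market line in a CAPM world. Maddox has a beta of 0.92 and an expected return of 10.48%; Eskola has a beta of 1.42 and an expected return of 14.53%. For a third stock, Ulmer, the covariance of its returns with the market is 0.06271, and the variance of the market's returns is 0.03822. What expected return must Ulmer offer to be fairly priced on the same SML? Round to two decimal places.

MRP = (14.53% − 10.48%) / (1.42 − 0.92) = 8.1000%
R_f = 10.48% − 0.92 × 8.1000% = 3.0280%
β_Ulmer = Cov / Var(R_m) = 0.06271 / 0.03822 = 1.6408
E(R_Ulmer) = R_f + β × MRP = 3.0280% + 1.6408 × 8.1000% = 16.32%

16.32%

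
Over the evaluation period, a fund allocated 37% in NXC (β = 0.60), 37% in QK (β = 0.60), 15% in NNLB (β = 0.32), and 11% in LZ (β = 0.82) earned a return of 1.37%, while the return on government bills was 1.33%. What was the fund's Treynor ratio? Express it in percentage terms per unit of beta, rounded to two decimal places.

β_P = 0.37×0.60 + 0.37×0.60 + 0.15×0.32 + 0.11×0.82 = 0.5822
Treynor = (R_P − R_f) / β_P = (1.37% − 1.33%) / 0.5822 = 0.04% / 0.5822 = 0.07%

0.07%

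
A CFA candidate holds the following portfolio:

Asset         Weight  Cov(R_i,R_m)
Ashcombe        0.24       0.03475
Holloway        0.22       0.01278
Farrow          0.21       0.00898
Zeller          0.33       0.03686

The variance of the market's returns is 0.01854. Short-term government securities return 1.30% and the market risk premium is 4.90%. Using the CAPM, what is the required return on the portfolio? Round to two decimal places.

7.96%

β_Ashcombe = 0.03475 / 0.01854 = 1.8743
β_Holloway = 0.01278 / 0.01854 = 0.6893
β_Farrow = 0.00898 / 0.01854 = 0.4844
β_Zeller = 0.03686 / 0.01854 = 1.9881
β_P = Σ w_i β_i = 0.24×1.8743 + 0.22×0.6893 + 0.21×0.4844 + 0.33×1.9881 = 1.3593
E(R_P) = R_f + β_P × MRP = 1.30% + 1.3593 × 4.90% = 7.96%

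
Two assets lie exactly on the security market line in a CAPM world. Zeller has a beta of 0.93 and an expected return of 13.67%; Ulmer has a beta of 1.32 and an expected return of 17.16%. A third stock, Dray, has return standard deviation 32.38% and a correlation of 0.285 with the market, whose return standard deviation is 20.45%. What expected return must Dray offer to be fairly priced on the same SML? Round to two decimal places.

9.39%

MRP = (17.16% − 13.67%) / (1.32 − 0.93) = 8.9487%
R_f = 13.67% − 0.93 × 8.9487% = 5.3477%
β_Dray = ρ·σ_i/σ_m = 0.285 × 32.38 / 20.45 = 0.4513
E(R_Dray) = R_f + β × MRP = 5.3477% + 0.4513 × 8.9487% = 9.39%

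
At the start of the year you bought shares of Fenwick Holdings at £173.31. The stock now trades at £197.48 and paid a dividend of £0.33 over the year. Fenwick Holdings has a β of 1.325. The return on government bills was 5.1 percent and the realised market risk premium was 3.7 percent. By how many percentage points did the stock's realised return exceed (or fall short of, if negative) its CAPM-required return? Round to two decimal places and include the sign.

+4.13%

Realised HPR = (P1 + D1 − P0) / P0 = (197.48 + 0.33 − 173.31) / 173.31 = 24.50 / 173.31 = 14.1365%
CAPM required = R_f + β·MRP = 5.1% + 1.325 × 3.7% = 10.0025%
α = realised − required = 14.1365% − 10.0025% = +4.13%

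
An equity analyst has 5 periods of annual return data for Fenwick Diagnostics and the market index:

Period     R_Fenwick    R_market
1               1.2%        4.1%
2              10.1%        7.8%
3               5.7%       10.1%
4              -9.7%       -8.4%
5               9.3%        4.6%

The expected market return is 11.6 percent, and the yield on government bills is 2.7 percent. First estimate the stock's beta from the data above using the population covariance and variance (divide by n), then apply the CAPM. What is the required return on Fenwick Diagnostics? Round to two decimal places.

Mean R_i = (1.2 + 10.1 + 5.7 − 9.7 + 9.3) / 5 = 3.3200%
Mean R_m = (4.1 + 7.8 + 10.1 − 8.4 + 4.6) / 5 = 3.6400%
Σ(R_i − R̄_i)(R_m − R̄_m) = 205.1060  ⇒  Cov = 205.1060 / 5 = 41.0212
Σ(R_m − R̄_m)² = 205.1320  ⇒  Var(R_m) = 205.1320 / 5 = 41.0264
β = Cov / Var(R_m) = 41.0212 / 41.0264 = 0.9999
MRP = 11.6% − 2.7% = 8.90%
E(R) = R_f + β × MRP = 2.7% + 0.9999 × 8.9% = 11.60%

11.60%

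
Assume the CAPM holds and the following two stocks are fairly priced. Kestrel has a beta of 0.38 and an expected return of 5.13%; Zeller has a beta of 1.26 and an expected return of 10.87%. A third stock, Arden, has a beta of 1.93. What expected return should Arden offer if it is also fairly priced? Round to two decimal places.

MRP (SML slope) = (10.87% − 5.13%) / (1.26 − 0.38) = 5.74% / 0.88 = 6.5227%
R_f (intercept) = 5.13% − 0.38 × 6.5227% = 2.6514%
E(R_Arden) = R_f + β × MRP = 2.6514% + 1.93 × 6.5227% = 15.24%

15.24%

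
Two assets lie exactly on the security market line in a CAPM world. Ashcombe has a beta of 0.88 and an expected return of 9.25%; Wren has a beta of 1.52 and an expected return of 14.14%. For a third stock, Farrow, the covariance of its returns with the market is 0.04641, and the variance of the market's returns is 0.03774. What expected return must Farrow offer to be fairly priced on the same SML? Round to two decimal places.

MRP = (14.14% − 9.25%) / (1.52 − 0.88) = 7.6406%
R_f = 9.25% − 0.88 × 7.6406% = 2.5263%
β_Farrow = Cov / Var(R_m) = 0.04641 / 0.03774 = 1.2297
E(R_Farrow) = R_f + β × MRP = 2.5263% + 1.2297 × 7.6406% = 11.92%

11.92%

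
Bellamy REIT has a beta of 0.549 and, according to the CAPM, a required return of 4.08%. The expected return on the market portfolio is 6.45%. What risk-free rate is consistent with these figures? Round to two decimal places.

E(R) = R_f + β(E(R_m) − R_f) = R_f(1 − β) + β·E(R_m)
4.08% = R_f × (1 − 0.549) + 0.549 × 6.45%
4.08% = R_f × 0.451 + 3.54105%
R_f = (4.08% − 3.54105%) / 0.451 = 1.20%

1.20%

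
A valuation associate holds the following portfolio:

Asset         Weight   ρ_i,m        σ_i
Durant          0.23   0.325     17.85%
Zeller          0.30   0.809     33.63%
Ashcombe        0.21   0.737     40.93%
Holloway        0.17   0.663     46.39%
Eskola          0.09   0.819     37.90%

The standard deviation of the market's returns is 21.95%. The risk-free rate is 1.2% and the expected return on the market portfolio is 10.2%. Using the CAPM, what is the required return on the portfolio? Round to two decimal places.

β_Durant = 0.325 × 17.85% / 21.95% = 0.2643
β_Zeller = 0.809 × 33.63% / 21.95% = 1.2395
β_Ashcombe = 0.737 × 40.93% / 21.95% = 1.3743
β_Holloway = 0.663 × 46.39% / 21.95% = 1.4012
β_Eskola = 0.819 × 37.90% / 21.95% = 1.4141
β_P = Σ w_i β_i = 0.23×0.2643 + 0.30×1.2395 + 0.21×1.3743 + 0.17×1.4012 + 0.09×1.4141 = 1.0867
MRP = 10.2% − 1.2% = 9.00%
E(R_P) = R_f + β_P × MRP = 1.2% + 1.0867 × 9.0% = 10.98%

10.98%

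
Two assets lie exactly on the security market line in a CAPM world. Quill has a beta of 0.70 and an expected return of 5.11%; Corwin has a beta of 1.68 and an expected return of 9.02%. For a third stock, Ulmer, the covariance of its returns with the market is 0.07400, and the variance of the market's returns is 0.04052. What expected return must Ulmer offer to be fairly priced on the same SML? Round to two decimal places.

9.60%

MRP = (9.02% − 5.11%) / (1.68 − 0.70) = 3.9898%
R_f = 5.11% − 0.70 × 3.9898% = 2.3171%
β_Ulmer = Cov / Var(R_m) = 0.07400 / 0.04052 = 1.8263
E(R_Ulmer) = R_f + β × MRP = 2.3171% + 1.8263 × 3.9898% = 9.60%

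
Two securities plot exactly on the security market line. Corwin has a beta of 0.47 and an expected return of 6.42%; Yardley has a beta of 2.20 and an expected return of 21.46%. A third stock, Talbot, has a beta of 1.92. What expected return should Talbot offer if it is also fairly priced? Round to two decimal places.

19.03%

MRP (SML slope) = (21.46% − 6.42%) / (2.20 − 0.47) = 15.04% / 1.73 = 8.6936%
R_f (intercept) = 6.42% − 0.47 × 8.6936% = 2.3340%
E(R_Talbot) = R_f + β × MRP = 2.3340% + 1.92 × 8.6936% = 19.03%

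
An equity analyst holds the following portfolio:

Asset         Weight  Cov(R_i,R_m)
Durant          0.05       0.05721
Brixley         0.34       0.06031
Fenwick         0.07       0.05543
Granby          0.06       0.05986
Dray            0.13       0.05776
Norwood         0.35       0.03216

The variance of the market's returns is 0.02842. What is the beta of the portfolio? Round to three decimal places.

β_Durant = 0.05721 / 0.02842 = 2.0130
β_Brixley = 0.06031 / 0.02842 = 2.1221
β_Fenwick = 0.05543 / 0.02842 = 1.9504
β_Granby = 0.05986 / 0.02842 = 2.1063
β_Dray = 0.05776 / 0.02842 = 2.0324
β_Norwood = 0.03216 / 0.02842 = 1.1316
β_P = Σ w_i β_i = 0.05×2.0130 + 0.34×2.1221 + 0.07×1.9504 + 0.06×2.1063 + 0.13×2.0324 + 0.35×1.1316 = 1.7453

1.745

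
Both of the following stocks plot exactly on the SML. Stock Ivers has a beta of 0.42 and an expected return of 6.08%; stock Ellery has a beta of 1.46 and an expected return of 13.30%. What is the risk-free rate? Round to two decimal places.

Both satisfy E(R) = R_f + β·MRP, so the slope of the SML is
MRP = (13.30% − 6.08%) / (1.46 − 0.42) = 7.22% / 1.04 = 6.9423%
R_f = E(R_Ivers) − β_Ivers·MRP = 6.08% − 0.42 × 6.9423% = 3.1642%

3.16%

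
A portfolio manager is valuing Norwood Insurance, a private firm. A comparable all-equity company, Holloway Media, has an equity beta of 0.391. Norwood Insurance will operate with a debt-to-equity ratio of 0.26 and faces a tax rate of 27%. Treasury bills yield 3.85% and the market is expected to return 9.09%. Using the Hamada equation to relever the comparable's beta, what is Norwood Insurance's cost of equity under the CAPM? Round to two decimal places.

6.29%

β_L = β_U × [1 + (1 − t)(D/E)] = 0.391 × [1 + (1 − 0.27) × 0.26]
    = 0.391 × [1 + 0.73 × 0.26] = 0.391 × 1.1898 = 0.4652
MRP = 9.09% − 3.85% = 5.24%
E(R) = R_f + β_L × MRP = 3.85% + 0.4652 × 5.24% = 6.29%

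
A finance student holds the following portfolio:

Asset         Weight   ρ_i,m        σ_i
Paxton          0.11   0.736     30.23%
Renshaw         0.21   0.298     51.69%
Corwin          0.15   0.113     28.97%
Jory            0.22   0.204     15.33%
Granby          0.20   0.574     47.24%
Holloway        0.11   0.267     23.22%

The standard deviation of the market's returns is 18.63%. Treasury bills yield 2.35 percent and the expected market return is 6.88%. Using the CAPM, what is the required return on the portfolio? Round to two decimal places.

5.50%

β_Paxton = 0.736 × 30.23% / 18.63% = 1.1943
β_Renshaw = 0.298 × 51.69% / 18.63% = 0.8268
β_Corwin = 0.113 × 28.97% / 18.63% = 0.1757
β_Jory = 0.204 × 15.33% / 18.63% = 0.1679
β_Granby = 0.574 × 47.24% / 18.63% = 1.4555
β_Holloway = 0.267 × 23.22% / 18.63% = 0.3328
β_P = Σ w_i β_i = 0.11×1.1943 + 0.21×0.8268 + 0.15×0.1757 + 0.22×0.1679 + 0.20×1.4555 + 0.11×0.3328 = 0.6960
MRP = 6.88% − 2.35% = 4.53%
E(R_P) = R_f + β_P × MRP = 2.35% + 0.6960 × 4.53% = 5.50%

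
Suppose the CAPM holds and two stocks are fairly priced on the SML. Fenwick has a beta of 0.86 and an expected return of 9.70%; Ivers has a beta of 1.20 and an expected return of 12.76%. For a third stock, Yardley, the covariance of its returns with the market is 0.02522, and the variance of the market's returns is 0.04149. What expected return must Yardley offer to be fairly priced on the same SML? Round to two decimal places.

7.43%

MRP = (12.76% − 9.70%) / (1.20 − 0.86) = 9.0000%
R_f = 9.70% − 0.86 × 9.0000% = 1.9600%
β_Yardley = Cov / Var(R_m) = 0.02522 / 0.04149 = 0.6079
E(R_Yardley) = R_f + β × MRP = 1.9600% + 0.6079 × 9.0000% = 7.43%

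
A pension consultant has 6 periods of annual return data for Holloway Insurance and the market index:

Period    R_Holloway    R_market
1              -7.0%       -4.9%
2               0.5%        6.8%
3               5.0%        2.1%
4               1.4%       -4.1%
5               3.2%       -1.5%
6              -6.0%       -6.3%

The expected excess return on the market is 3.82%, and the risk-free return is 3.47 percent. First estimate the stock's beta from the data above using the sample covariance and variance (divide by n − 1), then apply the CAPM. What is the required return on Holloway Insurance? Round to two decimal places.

5.69%

Mean R_i = (-7.0 + 0.5 + 5.0 + 1.4 + 3.2 − 6.0) / 6 = -0.4833%
Mean R_m = (-4.9 + 6.8 + 2.1 − 4.1 − 1.5 − 6.3) / 6 = -1.3167%
Σ(R_i − R̄_i)(R_m − R̄_m) = 71.6417  ⇒  Cov = 71.6417 / 5 = 14.3283
Σ(R_m − R̄_m)² = 123.0083  ⇒  Var(R_m) = 123.0083 / 5 = 24.6017
β = Cov / Var(R_m) = 14.3283 / 24.6017 = 0.5824
E(R) = R_f + β × MRP = 3.47% + 0.5824 × 3.82% = 5.69%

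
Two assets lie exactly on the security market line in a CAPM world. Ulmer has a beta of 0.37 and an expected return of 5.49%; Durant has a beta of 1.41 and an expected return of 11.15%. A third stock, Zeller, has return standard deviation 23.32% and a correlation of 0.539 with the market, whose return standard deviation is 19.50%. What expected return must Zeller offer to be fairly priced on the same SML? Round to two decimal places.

6.98%

MRP = (11.15% − 5.49%) / (1.41 − 0.37) = 5.4423%
R_f = 5.49% − 0.37 × 5.4423% = 3.4763%
β_Zeller = ρ·σ_i/σ_m = 0.539 × 23.32 / 19.50 = 0.6446
E(R_Zeller) = R_f + β × MRP = 3.4763% + 0.6446 × 5.4423% = 6.98%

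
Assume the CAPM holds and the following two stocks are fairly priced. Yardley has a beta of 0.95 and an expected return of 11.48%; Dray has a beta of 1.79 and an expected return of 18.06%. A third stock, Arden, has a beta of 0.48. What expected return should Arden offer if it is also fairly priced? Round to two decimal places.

7.80%

MRP (SML slope) = (18.06% − 11.48%) / (1.79 − 0.95) = 6.58% / 0.84 = 7.8333%
R_f (intercept) = 11.48% − 0.95 × 7.8333% = 4.0384%
E(R_Arden) = R_f + β × MRP = 4.0384% + 0.48 × 7.8333% = 7.80%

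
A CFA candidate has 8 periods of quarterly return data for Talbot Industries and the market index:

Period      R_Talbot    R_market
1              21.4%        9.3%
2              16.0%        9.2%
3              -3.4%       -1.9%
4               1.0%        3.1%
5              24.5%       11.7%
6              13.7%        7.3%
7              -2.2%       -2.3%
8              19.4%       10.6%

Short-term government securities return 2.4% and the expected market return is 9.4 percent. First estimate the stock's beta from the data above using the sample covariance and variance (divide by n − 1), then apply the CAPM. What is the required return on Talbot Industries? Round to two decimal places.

Mean R_i = (21.4 + 16.0 − 3.4 + 1.0 + 24.5 + 13.7 − 2.2 + 19.4) / 8 = 11.3000%
Mean R_m = (9.3 + 9.2 − 1.9 + 3.1 + 11.7 + 7.3 − 2.3 + 10.6) / 8 = 5.8750%
Σ(R_i − R̄_i)(R_m − R̄_m) = 422.0400  ⇒  Cov = 422.0400 / 7 = 60.2914
Σ(R_m − R̄_m)² = 216.0550  ⇒  Var(R_m) = 216.0550 / 7 = 30.8650
β = Cov / Var(R_m) = 60.2914 / 30.8650 = 1.9534
MRP = 9.4% − 2.4% = 7.00%
E(R) = R_f + β × MRP = 2.4% + 1.9534 × 7.0% = 16.07%

16.07%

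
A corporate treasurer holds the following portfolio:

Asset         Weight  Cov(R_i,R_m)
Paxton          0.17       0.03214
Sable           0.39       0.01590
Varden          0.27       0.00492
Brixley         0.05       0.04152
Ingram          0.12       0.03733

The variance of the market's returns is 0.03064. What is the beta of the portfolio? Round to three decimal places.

0.638

β_Paxton = 0.03214 / 0.03064 = 1.0490
β_Sable = 0.01590 / 0.03064 = 0.5189
β_Varden = 0.00492 / 0.03064 = 0.1606
β_Brixley = 0.04152 / 0.03064 = 1.3551
β_Ingram = 0.03733 / 0.03064 = 1.2183
β_P = Σ w_i β_i = 0.17×1.0490 + 0.39×0.5189 + 0.27×0.1606 + 0.05×1.3551 + 0.12×1.2183 = 0.6380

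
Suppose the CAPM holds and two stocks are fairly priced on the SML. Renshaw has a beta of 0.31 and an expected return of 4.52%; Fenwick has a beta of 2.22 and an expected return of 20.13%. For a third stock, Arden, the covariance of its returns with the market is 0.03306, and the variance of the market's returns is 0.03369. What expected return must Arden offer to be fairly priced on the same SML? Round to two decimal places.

MRP = (20.13% − 4.52%) / (2.22 − 0.31) = 8.1728%
R_f = 4.52% − 0.31 × 8.1728% = 1.9864%
β_Arden = Cov / Var(R_m) = 0.03306 / 0.03369 = 0.9813
E(R_Arden) = R_f + β × MRP = 1.9864% + 0.9813 × 8.1728% = 10.01%

10.01%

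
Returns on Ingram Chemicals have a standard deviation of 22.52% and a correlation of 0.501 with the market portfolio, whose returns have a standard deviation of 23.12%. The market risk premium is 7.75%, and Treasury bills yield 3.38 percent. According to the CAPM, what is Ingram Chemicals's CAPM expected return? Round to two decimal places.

7.16%

β = ρ × σ_i / σ_m = 0.501 × 22.52% / 23.12% = 0.4880
E(R) = 3.38% + 0.4880 × 7.75% = 7.16%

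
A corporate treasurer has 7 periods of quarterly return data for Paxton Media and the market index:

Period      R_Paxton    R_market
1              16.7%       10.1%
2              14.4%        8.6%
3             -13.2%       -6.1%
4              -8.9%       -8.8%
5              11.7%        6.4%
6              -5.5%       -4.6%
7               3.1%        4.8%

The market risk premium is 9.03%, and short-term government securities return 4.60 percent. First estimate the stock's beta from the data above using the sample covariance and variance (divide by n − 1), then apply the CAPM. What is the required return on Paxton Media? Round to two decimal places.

Mean R_i = (16.7 + 14.4 − 13.2 − 8.9 + 11.7 − 5.5 + 3.1) / 7 = 2.6143%
Mean R_m = (10.1 + 8.6 − 6.1 − 8.8 + 6.4 − 4.6 + 4.8) / 7 = 1.4857%
Σ(R_i − R̄_i)(R_m − R̄_m) = 539.2214  ⇒  Cov = 539.2214 / 6 = 89.8702
Σ(R_m − R̄_m)² = 360.3286  ⇒  Var(R_m) = 360.3286 / 6 = 60.0548
β = Cov / Var(R_m) = 89.8702 / 60.0548 = 1.4965
E(R) = R_f + β × MRP = 4.60% + 1.4965 × 9.03% = 18.11%

18.11%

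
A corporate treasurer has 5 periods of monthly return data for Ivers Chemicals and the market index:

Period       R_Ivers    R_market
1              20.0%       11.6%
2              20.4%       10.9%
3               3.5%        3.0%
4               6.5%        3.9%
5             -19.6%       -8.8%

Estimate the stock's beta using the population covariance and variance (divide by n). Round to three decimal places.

Mean R_i = (20.0 + 20.4 + 3.5 + 6.5 − 19.6) / 5 = 6.1600%
Mean R_m = (11.6 + 10.9 + 3.0 + 3.9 − 8.8) / 5 = 4.1200%
Σ(R_i − R̄_i)(R_m − R̄_m) = 535.7940  ⇒  Cov = 535.7940 / 5 = 107.1588
Σ(R_m − R̄_m)² = 270.1480  ⇒  Var(R_m) = 270.1480 / 5 = 54.0296
β = Cov / Var(R_m) = 107.1588 / 54.0296 = 1.9833

1.983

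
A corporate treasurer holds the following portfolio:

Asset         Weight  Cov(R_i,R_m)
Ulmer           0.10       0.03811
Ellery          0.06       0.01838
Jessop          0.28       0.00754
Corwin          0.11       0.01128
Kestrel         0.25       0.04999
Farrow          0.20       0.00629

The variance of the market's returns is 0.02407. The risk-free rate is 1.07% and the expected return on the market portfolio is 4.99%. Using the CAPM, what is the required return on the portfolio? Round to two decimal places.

β_Ulmer = 0.03811 / 0.02407 = 1.5833
β_Ellery = 0.01838 / 0.02407 = 0.7636
β_Jessop = 0.00754 / 0.02407 = 0.3133
β_Corwin = 0.01128 / 0.02407 = 0.4686
β_Kestrel = 0.04999 / 0.02407 = 2.0769
β_Farrow = 0.00629 / 0.02407 = 0.2613
β_P = Σ w_i β_i = 0.10×1.5833 + 0.06×0.7636 + 0.28×0.3133 + 0.11×0.4686 + 0.25×2.0769 + 0.20×0.2613 = 0.9149
MRP = 4.99% − 1.07% = 3.92%
E(R_P) = R_f + β_P × MRP = 1.07% + 0.9149 × 3.92% = 4.66%

4.66%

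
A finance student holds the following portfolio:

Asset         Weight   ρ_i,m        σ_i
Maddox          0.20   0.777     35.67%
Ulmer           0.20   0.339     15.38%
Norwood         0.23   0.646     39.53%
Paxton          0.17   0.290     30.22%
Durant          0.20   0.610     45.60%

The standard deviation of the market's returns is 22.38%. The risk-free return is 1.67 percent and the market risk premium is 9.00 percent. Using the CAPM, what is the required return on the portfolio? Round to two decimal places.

9.52%

β_Maddox = 0.777 × 35.67% / 22.38% = 1.2384
β_Ulmer = 0.339 × 15.38% / 22.38% = 0.2330
β_Norwood = 0.646 × 39.53% / 22.38% = 1.1410
β_Paxton = 0.290 × 30.22% / 22.38% = 0.3916
β_Durant = 0.610 × 45.60% / 22.38% = 1.2429
β_P = Σ w_i β_i = 0.20×1.2384 + 0.20×0.2330 + 0.23×1.1410 + 0.17×0.3916 + 0.20×1.2429 = 0.8719
E(R_P) = R_f + β_P × MRP = 1.67% + 0.8719 × 9.00% = 9.52%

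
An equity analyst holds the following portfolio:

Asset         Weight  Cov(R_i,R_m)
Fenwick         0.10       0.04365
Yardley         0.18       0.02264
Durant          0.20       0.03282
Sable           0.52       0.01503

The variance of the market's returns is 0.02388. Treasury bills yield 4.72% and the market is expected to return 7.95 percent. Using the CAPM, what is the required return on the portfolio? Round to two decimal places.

β_Fenwick = 0.04365 / 0.02388 = 1.8279
β_Yardley = 0.02264 / 0.02388 = 0.9481
β_Durant = 0.03282 / 0.02388 = 1.3744
β_Sable = 0.01503 / 0.02388 = 0.6294
β_P = Σ w_i β_i = 0.10×1.8279 + 0.18×0.9481 + 0.20×1.3744 + 0.52×0.6294 = 0.9556
MRP = 7.95% − 4.72% = 3.23%
E(R_P) = R_f + β_P × MRP = 4.72% + 0.9556 × 3.23% = 7.81%

7.81%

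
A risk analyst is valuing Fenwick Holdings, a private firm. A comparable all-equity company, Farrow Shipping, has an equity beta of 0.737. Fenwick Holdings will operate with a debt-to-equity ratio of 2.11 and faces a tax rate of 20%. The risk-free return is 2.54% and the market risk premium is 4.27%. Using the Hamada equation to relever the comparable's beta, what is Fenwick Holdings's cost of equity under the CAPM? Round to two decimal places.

11.00%

β_L = β_U × [1 + (1 − t)(D/E)] = 0.737 × [1 + (1 − 0.20) × 2.11]
    = 0.737 × [1 + 0.80 × 2.11] = 0.737 × 2.6880 = 1.9811
E(R) = R_f + β_L × MRP = 2.54% + 1.9811 × 4.27% = 11.00%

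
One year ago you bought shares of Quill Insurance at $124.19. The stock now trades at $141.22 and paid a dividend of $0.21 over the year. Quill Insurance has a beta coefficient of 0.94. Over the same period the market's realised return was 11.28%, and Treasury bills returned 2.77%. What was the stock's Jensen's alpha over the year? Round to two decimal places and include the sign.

+3.11%

Realised HPR = (P1 + D1 − P0) / P0 = (141.22 + 0.21 − 124.19) / 124.19 = 17.24 / 124.19 = 13.8820%
MRP = 11.28% − 2.77% = 8.51%
CAPM required = R_f + β·MRP = 2.77% + 0.94 × 8.51% = 10.7694%
α = realised − required = 13.8820% − 10.7694% = +3.11%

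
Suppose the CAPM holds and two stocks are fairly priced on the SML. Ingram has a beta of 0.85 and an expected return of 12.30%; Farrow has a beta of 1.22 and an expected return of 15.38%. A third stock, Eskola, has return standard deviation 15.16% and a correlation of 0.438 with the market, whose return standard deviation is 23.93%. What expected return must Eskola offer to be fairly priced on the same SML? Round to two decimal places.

MRP = (15.38% − 12.30%) / (1.22 − 0.85) = 8.3243%
R_f = 12.30% − 0.85 × 8.3243% = 5.2243%
β_Eskola = ρ·σ_i/σ_m = 0.438 × 15.16 / 23.93 = 0.2775
E(R_Eskola) = R_f + β × MRP = 5.2243% + 0.2775 × 8.3243% = 7.53%

7.53%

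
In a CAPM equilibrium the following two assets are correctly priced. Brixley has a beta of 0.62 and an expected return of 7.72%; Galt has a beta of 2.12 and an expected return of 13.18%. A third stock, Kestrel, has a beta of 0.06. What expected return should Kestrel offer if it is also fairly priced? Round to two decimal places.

MRP (SML slope) = (13.18% − 7.72%) / (2.12 − 0.62) = 5.46% / 1.50 = 3.6400%
R_f (intercept) = 7.72% − 0.62 × 3.6400% = 5.4632%
E(R_Kestrel) = R_f + β × MRP = 5.4632% + 0.06 × 3.6400% = 5.68%

5.68%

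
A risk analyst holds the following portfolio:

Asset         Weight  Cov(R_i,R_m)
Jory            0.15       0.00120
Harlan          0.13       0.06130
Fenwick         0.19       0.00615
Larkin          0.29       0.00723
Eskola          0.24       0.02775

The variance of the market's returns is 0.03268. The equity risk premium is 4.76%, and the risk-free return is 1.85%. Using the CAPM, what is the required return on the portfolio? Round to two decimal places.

4.48%

β_Jory = 0.00120 / 0.03268 = 0.0367
β_Harlan = 0.06130 / 0.03268 = 1.8758
β_Fenwick = 0.00615 / 0.03268 = 0.1882
β_Larkin = 0.00723 / 0.03268 = 0.2212
β_Eskola = 0.02775 / 0.03268 = 0.8491
β_P = Σ w_i β_i = 0.15×0.0367 + 0.13×1.8758 + 0.19×0.1882 + 0.29×0.2212 + 0.24×0.8491 = 0.5530
E(R_P) = R_f + β_P × MRP = 1.85% + 0.5530 × 4.76% = 4.48%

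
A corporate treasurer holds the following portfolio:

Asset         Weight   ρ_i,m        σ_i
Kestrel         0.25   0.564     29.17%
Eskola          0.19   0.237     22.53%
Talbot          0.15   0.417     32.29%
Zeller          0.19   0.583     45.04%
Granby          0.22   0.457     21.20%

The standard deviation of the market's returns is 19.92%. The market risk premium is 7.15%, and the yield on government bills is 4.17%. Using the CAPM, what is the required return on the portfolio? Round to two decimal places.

β_Kestrel = 0.564 × 29.17% / 19.92% = 0.8259
β_Eskola = 0.237 × 22.53% / 19.92% = 0.2681
β_Talbot = 0.417 × 32.29% / 19.92% = 0.6760
β_Zeller = 0.583 × 45.04% / 19.92% = 1.3182
β_Granby = 0.457 × 21.20% / 19.92% = 0.4864
β_P = Σ w_i β_i = 0.25×0.8259 + 0.19×0.2681 + 0.15×0.6760 + 0.19×1.3182 + 0.22×0.4864 = 0.7163
E(R_P) = R_f + β_P × MRP = 4.17% + 0.7163 × 7.15% = 9.29%

9.29%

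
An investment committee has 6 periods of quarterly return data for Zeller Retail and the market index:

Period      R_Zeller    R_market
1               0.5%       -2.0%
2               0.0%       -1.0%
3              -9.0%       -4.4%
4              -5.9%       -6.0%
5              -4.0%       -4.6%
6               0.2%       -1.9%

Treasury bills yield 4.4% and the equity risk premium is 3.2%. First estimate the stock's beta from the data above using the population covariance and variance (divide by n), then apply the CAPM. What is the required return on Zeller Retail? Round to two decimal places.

9.70%

Mean R_i = (0.5 + 0.0 − 9.0 − 5.9 − 4.0 + 0.2) / 6 = -3.0333%
Mean R_m = (-2.0 − 1.0 − 4.4 − 6.0 − 4.6 − 1.9) / 6 = -3.3167%
Σ(R_i − R̄_i)(R_m − R̄_m) = 31.6567  ⇒  Cov = 31.6567 / 6 = 5.2761
Σ(R_m − R̄_m)² = 19.1283  ⇒  Var(R_m) = 19.1283 / 6 = 3.1881
β = Cov / Var(R_m) = 5.2761 / 3.1881 = 1.6549
E(R) = R_f + β × MRP = 4.4% + 1.6549 × 3.2% = 9.70%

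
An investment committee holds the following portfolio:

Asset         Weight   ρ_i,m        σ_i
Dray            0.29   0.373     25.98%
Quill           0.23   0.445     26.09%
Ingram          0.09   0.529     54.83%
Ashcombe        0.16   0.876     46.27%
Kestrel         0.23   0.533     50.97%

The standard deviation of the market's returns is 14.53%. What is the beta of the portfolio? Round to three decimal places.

β_Dray = 0.373 × 25.98% / 14.53% = 0.6669
β_Quill = 0.445 × 26.09% / 14.53% = 0.7990
β_Ingram = 0.529 × 54.83% / 14.53% = 1.9962
β_Ashcombe = 0.876 × 46.27% / 14.53% = 2.7896
β_Kestrel = 0.533 × 50.97% / 14.53% = 1.8697
β_P = Σ w_i β_i = 0.29×0.6669 + 0.23×0.7990 + 0.09×1.9962 + 0.16×2.7896 + 0.23×1.8697 = 1.4332

1.433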